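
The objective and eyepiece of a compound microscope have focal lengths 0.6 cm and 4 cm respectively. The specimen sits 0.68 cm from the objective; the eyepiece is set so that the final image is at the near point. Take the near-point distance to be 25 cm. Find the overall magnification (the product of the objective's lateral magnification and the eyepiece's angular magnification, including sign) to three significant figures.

Objective: 1/d_i = 1/f_obj - 1/d_o = 1/0.6 - 1/0.68 = 0.19608 cm^-1, so d_i = 5.100 cm.
m_obj = -d_i/d_o = -5.100/0.68 = -7.500.
Eyepiece angular magnification (image at near point): M_eye = 1 + D/f_e = 1 + 25/4 = 7.250.
Overall M = m_obj x M_eye = (-7.500)(7.250) = -54.37.

-54.4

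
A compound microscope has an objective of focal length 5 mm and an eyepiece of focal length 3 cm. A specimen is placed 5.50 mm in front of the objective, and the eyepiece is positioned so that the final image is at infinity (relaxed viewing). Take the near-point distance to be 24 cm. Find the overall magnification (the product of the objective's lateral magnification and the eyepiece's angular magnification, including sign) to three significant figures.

-80.0

Convert to cm: f_obj = 5 mm = 0.5 cm; d_o = 5.50 mm = 0.55 cm.
Objective: 1/d_i = 1/f_obj - 1/d_o = 1/0.5 - 1/0.55 = 0.18182 cm^-1, so d_i = 5.500 cm.
m_obj = -d_i/d_o = -5.500/0.55 = -10.000.
Eyepiece angular magnification (image at infinity): M_eye = D/f_e = 24/3 = 8.000.
Overall M = m_obj x M_eye = (-10.000)(8.000) = -80.00.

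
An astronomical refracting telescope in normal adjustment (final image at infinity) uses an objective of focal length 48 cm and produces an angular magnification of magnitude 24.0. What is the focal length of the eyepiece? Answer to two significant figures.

|M| = f_obj/f_eye, so f_eye = f_obj/|M| = 48/24.0 = 2.000 cm.

2.0 cm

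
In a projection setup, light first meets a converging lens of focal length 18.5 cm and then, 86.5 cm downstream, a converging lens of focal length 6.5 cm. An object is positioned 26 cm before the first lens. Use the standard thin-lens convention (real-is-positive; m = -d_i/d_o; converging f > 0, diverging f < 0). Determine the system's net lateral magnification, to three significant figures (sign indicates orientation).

1.01

Applying the thin-lens equation to the first lens, 1/18.5 = 1/26 + 1/d_i1, which gives d_i1 = 64.133 cm.
Its lateral magnification is m_1 = -d_i1/d_o1 = -(64.133)/26 = -2.4667.
Object distance for lens 2: d_o2 = 86.5 - 64.133 = 22.367 cm.
Applying the thin-lens equation again with f_2 = 6.5 cm and d_o2 = 22.367 cm gives d_i2 = 9.163 cm.
m_2 = -(9.163)/(22.367) = -0.4097.
Overall magnification: m = m_1 m_2 = 1.0105.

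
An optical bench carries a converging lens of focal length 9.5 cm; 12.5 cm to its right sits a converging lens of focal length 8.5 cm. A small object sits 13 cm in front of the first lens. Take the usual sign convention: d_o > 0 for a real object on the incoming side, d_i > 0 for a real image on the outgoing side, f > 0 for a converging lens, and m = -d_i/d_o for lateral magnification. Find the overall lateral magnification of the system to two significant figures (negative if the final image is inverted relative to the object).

First lens: d_i1 = 1/(1/9.5 - 1/13) = 35.286 cm.
m_1 = -(35.286)/13 = -2.7143.
Since 35.286 cm > 12.5 cm, the first image lies past the second lens and serves as a virtual object: d_o2 = L - d_i1 = -22.786 cm.
Second lens: d_i2 = 1/(1/8.5 - 1/(-22.786)) = 6.191 cm.
m_2 = -(6.191)/(-22.786) = 0.2717.
The system's lateral magnification is m_1 m_2 = (-2.7143)(0.2717) = -0.7374.

-0.74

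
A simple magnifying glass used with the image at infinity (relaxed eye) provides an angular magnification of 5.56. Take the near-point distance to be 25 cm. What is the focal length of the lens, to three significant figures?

4.50 cm

For the image at infinity, M = D/f.
f = D/M = 25/5.56 = 4.496 cm.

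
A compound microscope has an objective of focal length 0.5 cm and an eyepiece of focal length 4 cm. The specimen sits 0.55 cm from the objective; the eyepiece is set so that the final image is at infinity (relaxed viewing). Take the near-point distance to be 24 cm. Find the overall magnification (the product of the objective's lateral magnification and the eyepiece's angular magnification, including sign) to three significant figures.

-60.0

Objective: 1/d_i = 1/f_obj - 1/d_o = 1/0.5 - 1/0.55 = 0.18182 cm^-1, so d_i = 5.500 cm.
m_obj = -d_i/d_o = -5.500/0.55 = -10.000.
Eyepiece angular magnification (image at infinity): M_eye = D/f_e = 24/4 = 6.000.
Overall M = m_obj x M_eye = (-10.000)(6.000) = -60.00.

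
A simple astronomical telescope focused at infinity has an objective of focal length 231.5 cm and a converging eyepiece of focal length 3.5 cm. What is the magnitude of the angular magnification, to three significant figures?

66.1

|M| = f_obj/|f_eye| = 231.5/3.5 = 66.143.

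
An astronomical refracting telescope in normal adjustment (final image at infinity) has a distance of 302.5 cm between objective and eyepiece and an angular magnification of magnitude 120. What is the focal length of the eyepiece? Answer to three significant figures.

2.50 cm

In normal adjustment the tube length equals f_obj + f_eye and |M| = f_obj/f_eye.
So f_obj = 120 f_eye and 120 f_eye + f_eye = 302.5 cm, giving f_eye = 302.5/121 = 2.500 cm and f_obj = 300.000 cm.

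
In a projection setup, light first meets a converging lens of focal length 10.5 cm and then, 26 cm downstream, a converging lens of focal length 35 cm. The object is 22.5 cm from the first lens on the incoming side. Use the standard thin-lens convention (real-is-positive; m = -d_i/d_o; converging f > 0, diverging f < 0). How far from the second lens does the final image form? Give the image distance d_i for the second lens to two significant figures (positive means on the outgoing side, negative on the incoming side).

-7.7 cm

Applying the thin-lens equation to the first lens, 1/10.5 = 1/22.5 + 1/d_i1, which gives d_i1 = 19.688 cm.
That image sits 6.312 cm in front of the second lens, so d_o2 = 6.312 cm.
Applying the thin-lens equation again with f_2 = 35 cm and d_o2 = 6.312 cm gives d_i2 = -7.702 cm.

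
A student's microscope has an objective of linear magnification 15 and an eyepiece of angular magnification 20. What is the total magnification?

The overall magnification of a compound microscope is the product of the objective and eyepiece magnifications:
M = M_obj x M_eye = 15 x 20 = 300.

300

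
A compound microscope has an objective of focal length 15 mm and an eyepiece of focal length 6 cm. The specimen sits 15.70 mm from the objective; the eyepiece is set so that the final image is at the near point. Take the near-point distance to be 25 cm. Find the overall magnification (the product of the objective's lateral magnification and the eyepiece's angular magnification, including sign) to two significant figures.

-110

Convert to cm: f_obj = 15 mm = 1.5 cm; d_o = 15.70 mm = 1.57 cm.
Objective: 1/d_i = 1/f_obj - 1/d_o = 1/1.5 - 1/1.57 = 0.02972 cm^-1, so d_i = 33.643 cm.
m_obj = -d_i/d_o = -33.643/1.57 = -21.429.
Eyepiece angular magnification (image at near point): M_eye = 1 + D/f_e = 1 + 25/6 = 5.167.
Overall M = m_obj x M_eye = (-21.429)(5.167) = -110.71.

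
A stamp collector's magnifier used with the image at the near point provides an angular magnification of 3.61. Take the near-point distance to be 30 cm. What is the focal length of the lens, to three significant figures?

For the image at the near point, M = 1 + D/f.
f = D/(M - 1) = 30/(3.61 - 1) = 11.494 cm.

11.5 cm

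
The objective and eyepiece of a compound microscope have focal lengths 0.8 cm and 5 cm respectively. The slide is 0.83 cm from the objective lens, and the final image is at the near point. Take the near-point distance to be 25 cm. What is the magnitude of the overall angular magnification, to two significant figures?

Objective: 1/d_i = 1/f_obj - 1/d_o = 1/0.8 - 1/0.83 = 0.04518 cm^-1, so d_i = 22.133 cm.
m_obj = -d_i/d_o = -22.133/0.83 = -26.667.
Eyepiece angular magnification (image at near point): M_eye = 1 + D/f_e = 1 + 25/5 = 6.000.
Overall M = m_obj x M_eye = (-26.667)(6.000) = -160.00.
|M| = 160.00.

160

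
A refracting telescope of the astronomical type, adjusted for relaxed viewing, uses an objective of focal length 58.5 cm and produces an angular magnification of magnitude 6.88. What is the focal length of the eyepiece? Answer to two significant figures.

|M| = f_obj/f_eye, so f_eye = f_obj/|M| = 58.5/6.88 = 8.503 cm.

8.5 cm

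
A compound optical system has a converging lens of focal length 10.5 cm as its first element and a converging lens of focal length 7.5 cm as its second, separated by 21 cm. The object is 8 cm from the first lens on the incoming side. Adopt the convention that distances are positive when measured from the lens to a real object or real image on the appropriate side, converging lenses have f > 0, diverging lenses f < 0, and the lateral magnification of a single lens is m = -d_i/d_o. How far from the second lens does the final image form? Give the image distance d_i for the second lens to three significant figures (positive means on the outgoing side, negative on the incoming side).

Lens 1: 1/d_i1 = 1/f_1 - 1/d_o1 = 1/10.5 - 1/8 = -0.02976 cm^-1, so d_i1 = -33.600 cm.
The intermediate image is virtual, 33.600 cm to the left of lens 1, so d_o2 = L - d_i1 = 21 - (-33.600) = 54.600 cm.
Lens 2: 1/d_i2 = 1/f_2 - 1/d_o2 = 1/7.5 - 1/(54.600) = 0.11502 cm^-1, so d_i2 = 8.694 cm.

8.69 cm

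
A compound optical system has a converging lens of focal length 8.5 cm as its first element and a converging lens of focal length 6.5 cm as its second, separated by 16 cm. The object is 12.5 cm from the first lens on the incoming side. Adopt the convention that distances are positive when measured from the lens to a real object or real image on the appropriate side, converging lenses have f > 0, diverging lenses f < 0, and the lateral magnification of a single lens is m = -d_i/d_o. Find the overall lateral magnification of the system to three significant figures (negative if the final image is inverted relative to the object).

-0.810

Applying the thin-lens equation to the first lens, 1/8.5 = 1/12.5 + 1/d_i1, which gives d_i1 = 26.563 cm.
Its lateral magnification is m_1 = -d_i1/d_o1 = -(26.563)/12.5 = -2.1250.
This image would form 26.563 cm past lens 1, i.e. 10.563 cm beyond lens 2, so it is a virtual object for lens 2: d_o2 = 16 - 26.563 = -10.563 cm.
Applying the thin-lens equation again with f_2 = 6.5 cm and d_o2 = -10.563 cm gives d_i2 = 4.024 cm.
m_2 = -(4.024)/(-10.563) = 0.3810.
Total m = m_1 x m_2 = (-2.1250)(0.3810) = -0.8095.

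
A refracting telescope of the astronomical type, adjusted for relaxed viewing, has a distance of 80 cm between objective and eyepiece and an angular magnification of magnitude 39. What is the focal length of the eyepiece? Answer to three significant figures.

In normal adjustment the tube length equals f_obj + f_eye and |M| = f_obj/f_eye.
So f_obj = 39 f_eye and 39 f_eye + f_eye = 80 cm, giving f_eye = 80/40 = 2.000 cm and f_obj = 78.000 cm.

2.00 cm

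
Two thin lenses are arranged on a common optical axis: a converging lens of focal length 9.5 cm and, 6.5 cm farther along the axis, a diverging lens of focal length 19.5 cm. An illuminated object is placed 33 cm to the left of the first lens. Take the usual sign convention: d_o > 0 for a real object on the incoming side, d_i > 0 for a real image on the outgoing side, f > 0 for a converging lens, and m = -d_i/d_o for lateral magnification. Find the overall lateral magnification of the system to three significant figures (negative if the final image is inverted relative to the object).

First lens: d_i1 = 1/(1/9.5 - 1/33) = 13.340 cm.
m_1 = -(13.340)/33 = -0.4043.
This image would form 13.340 cm past lens 1, i.e. 6.840 cm beyond lens 2, so it is a virtual object for lens 2: d_o2 = 6.5 - 13.340 = -6.840 cm.
Second lens: d_i2 = 1/(1/(-19.5) - 1/(-6.840)) = 10.537 cm.
m_2 = -(10.537)/(-6.840) = 1.5403.
The system's lateral magnification is m_1 m_2 = (-0.4043)(1.5403) = -0.6227.

-0.623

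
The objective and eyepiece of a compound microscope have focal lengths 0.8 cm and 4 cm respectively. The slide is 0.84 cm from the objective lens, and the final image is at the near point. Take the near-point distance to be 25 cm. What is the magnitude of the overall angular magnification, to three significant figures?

Objective: 1/d_i = 1/f_obj - 1/d_o = 1/0.8 - 1/0.84 = 0.05952 cm^-1, so d_i = 16.800 cm.
m_obj = -d_i/d_o = -16.800/0.84 = -20.000.
Eyepiece angular magnification (image at near point): M_eye = 1 + D/f_e = 1 + 25/4 = 7.250.
Overall M = m_obj x M_eye = (-20.000)(7.250) = -145.00.
|M| = 145.00.

145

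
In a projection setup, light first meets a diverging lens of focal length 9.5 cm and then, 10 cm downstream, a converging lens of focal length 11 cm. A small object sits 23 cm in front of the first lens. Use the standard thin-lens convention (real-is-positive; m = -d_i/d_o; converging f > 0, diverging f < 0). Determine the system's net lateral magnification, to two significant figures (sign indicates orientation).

Lens 1: 1/d_i1 = 1/f_1 - 1/d_o1 = 1/(-9.5) - 1/23 = -0.14874 cm^-1, so d_i1 = -6.723 cm.
m_1 = -(-6.723)/23 = 0.2923.
The intermediate image is virtual, 6.723 cm to the left of lens 1, so d_o2 = L - d_i1 = 10 - (-6.723) = 16.723 cm.
Lens 2: 1/d_i2 = 1/f_2 - 1/d_o2 = 1/11 - 1/(16.723) = 0.03111 cm^-1, so d_i2 = 32.142 cm.
m_2 = -(32.142)/(16.723) = -1.9220.
Overall magnification: m = m_1 m_2 = -0.5618.

-0.56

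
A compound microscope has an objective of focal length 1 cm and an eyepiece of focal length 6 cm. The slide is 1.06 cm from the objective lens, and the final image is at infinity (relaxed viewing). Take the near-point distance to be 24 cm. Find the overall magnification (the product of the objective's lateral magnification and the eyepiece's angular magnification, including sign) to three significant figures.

Objective: 1/d_i = 1/f_obj - 1/d_o = 1/1 - 1/1.06 = 0.05660 cm^-1, so d_i = 17.667 cm.
m_obj = -d_i/d_o = -17.667/1.06 = -16.667.
Eyepiece angular magnification (image at infinity): M_eye = D/f_e = 24/6 = 4.000.
Overall M = m_obj x M_eye = (-16.667)(4.000) = -66.67.

-66.7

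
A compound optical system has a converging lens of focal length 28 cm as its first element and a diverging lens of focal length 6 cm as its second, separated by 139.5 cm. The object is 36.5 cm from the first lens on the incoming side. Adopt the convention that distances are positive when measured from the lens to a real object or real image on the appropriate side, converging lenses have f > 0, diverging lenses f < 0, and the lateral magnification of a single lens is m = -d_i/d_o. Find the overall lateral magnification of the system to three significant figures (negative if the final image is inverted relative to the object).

-0.782

Applying the thin-lens equation to the first lens, 1/28 = 1/36.5 + 1/d_i1, which gives d_i1 = 120.235 cm.
Its lateral magnification is m_1 = -d_i1/d_o1 = -(120.235)/36.5 = -3.2941.
The intermediate image is 120.235 cm to the right of lens 1, so d_o2 = L - d_i1 = 139.5 - 120.235 = 19.265 cm.
Applying the thin-lens equation again with f_2 = -6 cm and d_o2 = 19.265 cm gives d_i2 = -4.575 cm.
m_2 = -(-4.575)/(19.265) = 0.2375.
Total m = m_1 x m_2 = (-3.2941)(0.2375) = -0.7823.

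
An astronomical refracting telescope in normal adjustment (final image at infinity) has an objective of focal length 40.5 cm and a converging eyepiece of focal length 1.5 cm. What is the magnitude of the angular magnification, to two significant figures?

|M| = f_obj/|f_eye| = 40.5/1.5 = 27.000.

27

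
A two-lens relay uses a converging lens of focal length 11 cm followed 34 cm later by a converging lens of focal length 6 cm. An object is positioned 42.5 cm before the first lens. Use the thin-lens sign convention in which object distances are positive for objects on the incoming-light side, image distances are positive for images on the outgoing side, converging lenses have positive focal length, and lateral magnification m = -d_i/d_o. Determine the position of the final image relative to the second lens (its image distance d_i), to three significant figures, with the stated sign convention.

8.74 cm

Applying the thin-lens equation to the first lens, 1/11 = 1/42.5 + 1/d_i1, which gives d_i1 = 14.841 cm.
Object distance for lens 2: d_o2 = 34 - 14.841 = 19.159 cm.
Applying the thin-lens equation again with f_2 = 6 cm and d_o2 = 19.159 cm gives d_i2 = 8.736 cm.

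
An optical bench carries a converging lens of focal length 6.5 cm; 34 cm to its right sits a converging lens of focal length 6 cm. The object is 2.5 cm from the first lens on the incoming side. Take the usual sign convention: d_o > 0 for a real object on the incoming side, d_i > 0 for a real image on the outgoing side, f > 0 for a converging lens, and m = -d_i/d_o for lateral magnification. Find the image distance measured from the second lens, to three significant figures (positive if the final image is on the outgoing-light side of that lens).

Applying the thin-lens equation to the first lens, 1/6.5 = 1/2.5 + 1/d_i1, which gives d_i1 = -4.062 cm.
The intermediate image is virtual, 4.062 cm to the left of lens 1, so d_o2 = L - d_i1 = 34 - (-4.062) = 38.062 cm.
Applying the thin-lens equation again with f_2 = 6 cm and d_o2 = 38.062 cm gives d_i2 = 7.123 cm.

7.12 cm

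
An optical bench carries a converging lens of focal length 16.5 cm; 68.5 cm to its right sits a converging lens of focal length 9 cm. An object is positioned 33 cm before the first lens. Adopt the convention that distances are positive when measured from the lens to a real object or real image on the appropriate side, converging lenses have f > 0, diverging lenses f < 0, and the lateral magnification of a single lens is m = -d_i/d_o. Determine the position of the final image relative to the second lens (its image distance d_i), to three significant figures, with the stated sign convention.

12.1 cm

Applying the thin-lens equation to the first lens, 1/16.5 = 1/33 + 1/d_i1, which gives d_i1 = 33.000 cm.
That image sits 35.500 cm in front of the second lens, so d_o2 = 35.500 cm.
Applying the thin-lens equation again with f_2 = 9 cm and d_o2 = 35.500 cm gives d_i2 = 12.057 cm.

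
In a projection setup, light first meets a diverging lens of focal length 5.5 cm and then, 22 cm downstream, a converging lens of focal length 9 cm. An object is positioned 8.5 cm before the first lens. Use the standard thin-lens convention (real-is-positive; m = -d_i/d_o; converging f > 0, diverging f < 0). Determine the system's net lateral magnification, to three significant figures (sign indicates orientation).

Applying the thin-lens equation to the first lens, 1/(-5.5) = 1/8.5 + 1/d_i1, which gives d_i1 = -3.339 cm.
Its lateral magnification is m_1 = -d_i1/d_o1 = -(-3.339)/8.5 = 0.3929.
With d_i1 < 0 the first image is virtual and lies on the object side; the object distance for lens 2 is d_o2 = 22 - (-3.339) = 25.339 cm.
Applying the thin-lens equation again with f_2 = 9 cm and d_o2 = 25.339 cm gives d_i2 = 13.957 cm.
m_2 = -(13.957)/(25.339) = -0.5508.
Total m = m_1 x m_2 = (0.3929)(-0.5508) = -0.2164.

-0.216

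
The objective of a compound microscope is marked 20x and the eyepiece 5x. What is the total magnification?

The overall magnification of a compound microscope is the product of the objective and eyepiece magnifications:
M = M_obj x M_eye = 20 x 5 = 100.

100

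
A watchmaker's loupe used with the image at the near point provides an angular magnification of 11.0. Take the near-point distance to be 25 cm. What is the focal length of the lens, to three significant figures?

2.50 cm

For the image at the near point, M = 1 + D/f.
f = D/(M - 1) = 25/(11.0 - 1) = 2.500 cm.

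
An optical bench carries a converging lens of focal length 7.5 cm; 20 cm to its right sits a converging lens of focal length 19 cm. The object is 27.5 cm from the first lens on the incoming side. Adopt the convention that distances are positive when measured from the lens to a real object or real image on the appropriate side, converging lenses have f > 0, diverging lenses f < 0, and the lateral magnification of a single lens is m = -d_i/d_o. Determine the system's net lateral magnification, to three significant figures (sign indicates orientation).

-0.765

Applying the thin-lens equation to the first lens, 1/7.5 = 1/27.5 + 1/d_i1, which gives d_i1 = 10.312 cm.
Its lateral magnification is m_1 = -d_i1/d_o1 = -(10.312)/27.5 = -0.3750.
Object distance for lens 2: d_o2 = 20 - 10.312 = 9.688 cm.
Applying the thin-lens equation again with f_2 = 19 cm and d_o2 = 9.688 cm gives d_i2 = -19.765 cm.
m_2 = -(-19.765)/(9.688) = 2.0403.
Total m = m_1 x m_2 = (-0.3750)(2.0403) = -0.7651.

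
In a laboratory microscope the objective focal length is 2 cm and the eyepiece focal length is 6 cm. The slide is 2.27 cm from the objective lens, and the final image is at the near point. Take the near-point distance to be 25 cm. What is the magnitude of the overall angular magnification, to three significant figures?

Objective: 1/d_i = 1/f_obj - 1/d_o = 1/2 - 1/2.27 = 0.05947 cm^-1, so d_i = 16.815 cm.
m_obj = -d_i/d_o = -16.815/2.27 = -7.407.
Eyepiece angular magnification (image at near point): M_eye = 1 + D/f_e = 1 + 25/6 = 5.167.
Overall M = m_obj x M_eye = (-7.407)(5.167) = -38.27.
|M| = 38.27.

38.3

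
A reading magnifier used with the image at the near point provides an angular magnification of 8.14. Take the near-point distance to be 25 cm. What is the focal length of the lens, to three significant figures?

3.50 cm

For the image at the near point, M = 1 + D/f.
f = D/(M - 1) = 25/(8.14 - 1) = 3.501 cm.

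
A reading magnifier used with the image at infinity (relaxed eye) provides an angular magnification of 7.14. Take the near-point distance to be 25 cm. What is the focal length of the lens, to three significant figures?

3.50 cm

For the image at infinity, M = D/f.
f = D/M = 25/7.14 = 3.501 cm.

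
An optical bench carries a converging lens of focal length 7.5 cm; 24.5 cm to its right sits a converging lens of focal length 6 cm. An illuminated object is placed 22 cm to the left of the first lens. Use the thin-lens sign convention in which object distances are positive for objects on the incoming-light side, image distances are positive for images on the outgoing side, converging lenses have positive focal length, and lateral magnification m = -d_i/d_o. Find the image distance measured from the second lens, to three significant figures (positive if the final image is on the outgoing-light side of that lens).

Lens 1: 1/d_i1 = 1/f_1 - 1/d_o1 = 1/7.5 - 1/22 = 0.08788 cm^-1, so d_i1 = 11.379 cm.
That image sits 13.121 cm in front of the second lens, so d_o2 = 13.121 cm.
Lens 2: 1/d_i2 = 1/f_2 - 1/d_o2 = 1/6 - 1/(13.121) = 0.09045 cm^-1, so d_i2 = 11.056 cm.

11.1 cm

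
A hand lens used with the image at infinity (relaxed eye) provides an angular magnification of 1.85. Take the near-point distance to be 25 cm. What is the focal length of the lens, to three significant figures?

13.5 cm

For the image at infinity, M = D/f.
f = D/M = 25/1.85 = 13.514 cm.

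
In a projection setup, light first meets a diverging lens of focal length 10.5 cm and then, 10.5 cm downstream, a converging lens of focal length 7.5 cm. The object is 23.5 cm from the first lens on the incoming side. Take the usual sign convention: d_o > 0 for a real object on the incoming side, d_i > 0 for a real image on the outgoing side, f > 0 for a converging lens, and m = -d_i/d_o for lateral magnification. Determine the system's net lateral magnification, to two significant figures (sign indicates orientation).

First lens: d_i1 = 1/(1/(-10.5) - 1/23.5) = -7.257 cm.
m_1 = -(-7.257)/23.5 = 0.3088.
With d_i1 < 0 the first image is virtual and lies on the object side; the object distance for lens 2 is d_o2 = 10.5 - (-7.257) = 17.757 cm.
Second lens: d_i2 = 1/(1/7.5 - 1/(17.757)) = 12.984 cm.
m_2 = -(12.984)/(17.757) = -0.7312.
Total m = m_1 x m_2 = (0.3088)(-0.7312) = -0.2258.

-0.23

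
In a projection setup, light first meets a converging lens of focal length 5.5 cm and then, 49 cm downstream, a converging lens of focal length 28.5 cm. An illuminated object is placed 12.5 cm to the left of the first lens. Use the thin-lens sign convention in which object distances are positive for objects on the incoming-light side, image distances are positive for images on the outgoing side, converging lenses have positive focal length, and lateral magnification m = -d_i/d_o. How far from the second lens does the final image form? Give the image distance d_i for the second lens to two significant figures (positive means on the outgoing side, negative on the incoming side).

100 cm

Applying the thin-lens equation to the first lens, 1/5.5 = 1/12.5 + 1/d_i1, which gives d_i1 = 9.821 cm.
That image sits 39.179 cm in front of the second lens, so d_o2 = 39.179 cm.
Applying the thin-lens equation again with f_2 = 28.5 cm and d_o2 = 39.179 cm gives d_i2 = 104.564 cm.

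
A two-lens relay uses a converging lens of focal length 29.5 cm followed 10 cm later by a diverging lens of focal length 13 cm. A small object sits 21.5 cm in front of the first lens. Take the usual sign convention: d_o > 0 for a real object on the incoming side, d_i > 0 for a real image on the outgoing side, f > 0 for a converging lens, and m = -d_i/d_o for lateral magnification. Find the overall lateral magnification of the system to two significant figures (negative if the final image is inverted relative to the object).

Lens 1: 1/d_i1 = 1/f_1 - 1/d_o1 = 1/29.5 - 1/21.5 = -0.01261 cm^-1, so d_i1 = -79.281 cm.
m_1 = -(-79.281)/21.5 = 3.6875.
The intermediate image is virtual, 79.281 cm to the left of lens 1, so d_o2 = L - d_i1 = 10 - (-79.281) = 89.281 cm.
Lens 2: 1/d_i2 = 1/f_2 - 1/d_o2 = 1/(-13) - 1/(89.281) = -0.08812 cm^-1, so d_i2 = -11.348 cm.
m_2 = -(-11.348)/(89.281) = 0.1271.
The system's lateral magnification is m_1 m_2 = (3.6875)(0.1271) = 0.4687.

0.47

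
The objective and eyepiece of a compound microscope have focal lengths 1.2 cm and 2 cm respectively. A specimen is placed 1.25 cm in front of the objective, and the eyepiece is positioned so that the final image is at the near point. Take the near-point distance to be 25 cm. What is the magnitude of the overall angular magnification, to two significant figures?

320

Objective: 1/d_i = 1/f_obj - 1/d_o = 1/1.2 - 1/1.25 = 0.03333 cm^-1, so d_i = 30.000 cm.
m_obj = -d_i/d_o = -30.000/1.25 = -24.000.
Eyepiece angular magnification (image at near point): M_eye = 1 + D/f_e = 1 + 25/2 = 13.500.
Overall M = m_obj x M_eye = (-24.000)(13.500) = -324.00.
|M| = 324.00.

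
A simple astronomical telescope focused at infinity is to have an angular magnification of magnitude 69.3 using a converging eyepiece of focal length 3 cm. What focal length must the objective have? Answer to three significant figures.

208 cm

|M| = f_obj/|f_eye|, so f_obj = |M| x |f_eye| = 69.3 x 3 = 207.900 cm.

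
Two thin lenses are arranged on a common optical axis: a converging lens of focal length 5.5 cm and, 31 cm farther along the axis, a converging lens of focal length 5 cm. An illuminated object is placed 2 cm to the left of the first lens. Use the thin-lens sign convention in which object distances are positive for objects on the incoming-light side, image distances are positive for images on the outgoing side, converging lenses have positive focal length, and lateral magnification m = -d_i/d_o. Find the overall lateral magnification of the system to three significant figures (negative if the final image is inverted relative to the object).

-0.270

Applying the thin-lens equation to the first lens, 1/5.5 = 1/2 + 1/d_i1, which gives d_i1 = -3.143 cm.
Its lateral magnification is m_1 = -d_i1/d_o1 = -(-3.143)/2 = 1.5714.
With d_i1 < 0 the first image is virtual and lies on the object side; the object distance for lens 2 is d_o2 = 31 - (-3.143) = 34.143 cm.
Applying the thin-lens equation again with f_2 = 5 cm and d_o2 = 34.143 cm gives d_i2 = 5.858 cm.
m_2 = -(5.858)/(34.143) = -0.1716.
Total m = m_1 x m_2 = (1.5714)(-0.1716) = -0.2696.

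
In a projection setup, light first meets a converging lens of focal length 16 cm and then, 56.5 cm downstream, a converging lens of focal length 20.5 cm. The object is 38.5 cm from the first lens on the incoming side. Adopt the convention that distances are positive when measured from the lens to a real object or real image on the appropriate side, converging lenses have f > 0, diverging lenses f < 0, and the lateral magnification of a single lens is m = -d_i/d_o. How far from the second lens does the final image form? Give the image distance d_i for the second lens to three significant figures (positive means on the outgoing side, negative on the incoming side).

69.2 cm

First lens: d_i1 = 1/(1/16 - 1/38.5) = 27.378 cm.
The intermediate image is 27.378 cm to the right of lens 1, so d_o2 = L - d_i1 = 56.5 - 27.378 = 29.122 cm.
Second lens: d_i2 = 1/(1/20.5 - 1/(29.122)) = 69.240 cm.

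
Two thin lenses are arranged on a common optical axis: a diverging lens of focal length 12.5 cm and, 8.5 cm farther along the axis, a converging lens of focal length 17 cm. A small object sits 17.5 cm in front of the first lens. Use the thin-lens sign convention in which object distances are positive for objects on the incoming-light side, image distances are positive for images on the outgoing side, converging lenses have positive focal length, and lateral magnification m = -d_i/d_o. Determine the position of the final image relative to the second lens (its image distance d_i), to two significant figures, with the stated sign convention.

-220 cm

First lens: d_i1 = 1/(1/(-12.5) - 1/17.5) = -7.292 cm.
With d_i1 < 0 the first image is virtual and lies on the object side; the object distance for lens 2 is d_o2 = 8.5 - (-7.292) = 15.792 cm.
Second lens: d_i2 = 1/(1/17 - 1/(15.792)) = -222.172 cm.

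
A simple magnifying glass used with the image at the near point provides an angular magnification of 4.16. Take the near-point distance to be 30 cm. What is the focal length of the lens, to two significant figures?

For the image at the near point, M = 1 + D/f.
f = D/(M - 1) = 30/(4.16 - 1) = 9.494 cm.

9.5 cm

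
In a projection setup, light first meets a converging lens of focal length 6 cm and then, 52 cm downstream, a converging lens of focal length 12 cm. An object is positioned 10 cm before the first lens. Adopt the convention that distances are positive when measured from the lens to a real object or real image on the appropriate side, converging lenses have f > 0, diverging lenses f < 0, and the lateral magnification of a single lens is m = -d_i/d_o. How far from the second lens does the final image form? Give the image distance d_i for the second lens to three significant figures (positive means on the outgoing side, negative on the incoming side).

Lens 1: 1/d_i1 = 1/f_1 - 1/d_o1 = 1/6 - 1/10 = 0.06667 cm^-1, so d_i1 = 15.000 cm.
The intermediate image is 15.000 cm to the right of lens 1, so d_o2 = L - d_i1 = 52 - 15.000 = 37.000 cm.
Lens 2: 1/d_i2 = 1/f_2 - 1/d_o2 = 1/12 - 1/(37.000) = 0.05631 cm^-1, so d_i2 = 17.760 cm.

17.8 cm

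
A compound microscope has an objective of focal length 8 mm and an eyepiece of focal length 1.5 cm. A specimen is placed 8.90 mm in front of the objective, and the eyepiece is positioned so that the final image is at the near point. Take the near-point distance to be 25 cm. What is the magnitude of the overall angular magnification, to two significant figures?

Convert to cm: f_obj = 8 mm = 0.8 cm; d_o = 8.90 mm = 0.89 cm.
Objective: 1/d_i = 1/f_obj - 1/d_o = 1/0.8 - 1/0.89 = 0.12640 cm^-1, so d_i = 7.911 cm.
m_obj = -d_i/d_o = -7.911/0.89 = -8.889.
Eyepiece angular magnification (image at near point): M_eye = 1 + D/f_e = 1 + 25/1.5 = 17.667.
Overall M = m_obj x M_eye = (-8.889)(17.667) = -157.04.
|M| = 157.04.

160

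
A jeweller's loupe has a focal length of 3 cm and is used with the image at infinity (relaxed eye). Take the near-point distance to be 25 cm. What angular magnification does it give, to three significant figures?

M = D/f = 25/3 = 8.333.

8.33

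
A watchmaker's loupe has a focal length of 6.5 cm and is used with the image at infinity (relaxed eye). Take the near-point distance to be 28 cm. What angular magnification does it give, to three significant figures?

4.31

M = D/f = 28/6.5 = 4.308.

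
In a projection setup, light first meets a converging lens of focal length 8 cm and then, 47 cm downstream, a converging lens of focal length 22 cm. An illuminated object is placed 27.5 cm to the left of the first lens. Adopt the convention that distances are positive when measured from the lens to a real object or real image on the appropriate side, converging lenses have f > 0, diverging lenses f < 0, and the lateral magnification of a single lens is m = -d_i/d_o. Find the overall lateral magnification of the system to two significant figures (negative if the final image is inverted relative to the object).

First lens: d_i1 = 1/(1/8 - 1/27.5) = 11.282 cm.
m_1 = -(11.282)/27.5 = -0.4103.
Object distance for lens 2: d_o2 = 47 - 11.282 = 35.718 cm.
Second lens: d_i2 = 1/(1/22 - 1/(35.718)) = 57.282 cm.
m_2 = -(57.282)/(35.718) = -1.6037.
Overall magnification: m = m_1 m_2 = 0.6579.

0.66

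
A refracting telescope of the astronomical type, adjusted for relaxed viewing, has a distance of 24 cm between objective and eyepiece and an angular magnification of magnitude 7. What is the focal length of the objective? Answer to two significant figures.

In normal adjustment the tube length equals f_obj + f_eye and |M| = f_obj/f_eye.
So f_obj = 7 f_eye and 7 f_eye + f_eye = 24 cm, giving f_eye = 24/8 = 3.000 cm and f_obj = 21.000 cm.

21 cm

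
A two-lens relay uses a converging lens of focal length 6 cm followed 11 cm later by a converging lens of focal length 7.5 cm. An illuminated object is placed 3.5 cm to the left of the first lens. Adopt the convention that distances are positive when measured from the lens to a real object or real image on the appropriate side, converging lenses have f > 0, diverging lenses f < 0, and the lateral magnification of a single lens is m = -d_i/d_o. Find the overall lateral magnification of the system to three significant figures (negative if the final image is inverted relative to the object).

Lens 1: 1/d_i1 = 1/f_1 - 1/d_o1 = 1/6 - 1/3.5 = -0.11905 cm^-1, so d_i1 = -8.400 cm.
m_1 = -(-8.400)/3.5 = 2.4000.
The intermediate image is virtual, 8.400 cm to the left of lens 1, so d_o2 = L - d_i1 = 11 - (-8.400) = 19.400 cm.
Lens 2: 1/d_i2 = 1/f_2 - 1/d_o2 = 1/7.5 - 1/(19.400) = 0.08179 cm^-1, so d_i2 = 12.227 cm.
m_2 = -(12.227)/(19.400) = -0.6303.
The system's lateral magnification is m_1 m_2 = (2.4000)(-0.6303) = -1.5126.

-1.51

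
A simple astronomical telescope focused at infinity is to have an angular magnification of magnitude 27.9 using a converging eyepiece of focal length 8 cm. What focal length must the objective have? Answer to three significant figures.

223 cm

|M| = f_obj/|f_eye|, so f_obj = |M| x |f_eye| = 27.9 x 8 = 223.200 cm.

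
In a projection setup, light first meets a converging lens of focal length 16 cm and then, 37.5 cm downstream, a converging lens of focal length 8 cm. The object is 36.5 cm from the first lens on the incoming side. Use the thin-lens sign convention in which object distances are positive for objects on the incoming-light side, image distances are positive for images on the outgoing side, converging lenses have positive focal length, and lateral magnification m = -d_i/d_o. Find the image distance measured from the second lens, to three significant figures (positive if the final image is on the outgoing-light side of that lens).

Lens 1: 1/d_i1 = 1/f_1 - 1/d_o1 = 1/16 - 1/36.5 = 0.03510 cm^-1, so d_i1 = 28.488 cm.
Object distance for lens 2: d_o2 = 37.5 - 28.488 = 9.012 cm.
Lens 2: 1/d_i2 = 1/f_2 - 1/d_o2 = 1/8 - 1/(9.012) = 0.01404 cm^-1, so d_i2 = 71.229 cm.

71.2 cm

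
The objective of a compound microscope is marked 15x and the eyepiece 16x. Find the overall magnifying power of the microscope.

240

The overall magnification of a compound microscope is the product of the objective and eyepiece magnifications:
M = M_obj x M_eye = 15 x 16 = 240.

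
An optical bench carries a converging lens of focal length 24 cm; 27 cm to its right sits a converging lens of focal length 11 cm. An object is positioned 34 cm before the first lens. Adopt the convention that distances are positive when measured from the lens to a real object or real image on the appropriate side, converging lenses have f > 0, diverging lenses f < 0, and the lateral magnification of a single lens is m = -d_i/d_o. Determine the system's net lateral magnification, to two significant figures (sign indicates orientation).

Lens 1: 1/d_i1 = 1/f_1 - 1/d_o1 = 1/24 - 1/34 = 0.01225 cm^-1, so d_i1 = 81.600 cm.
m_1 = -(81.600)/34 = -2.4000.
This image would form 81.600 cm past lens 1, i.e. 54.600 cm beyond lens 2, so it is a virtual object for lens 2: d_o2 = 27 - 81.600 = -54.600 cm.
Lens 2: 1/d_i2 = 1/f_2 - 1/d_o2 = 1/11 - 1/(-54.600) = 0.10922 cm^-1, so d_i2 = 9.155 cm.
m_2 = -(9.155)/(-54.600) = 0.1677.
Overall magnification: m = m_1 m_2 = -0.4024.

-0.40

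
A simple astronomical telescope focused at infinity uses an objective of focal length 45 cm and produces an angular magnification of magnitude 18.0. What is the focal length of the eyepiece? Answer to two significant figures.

|M| = f_obj/f_eye, so f_eye = f_obj/|M| = 45/18.0 = 2.500 cm.

2.5 cm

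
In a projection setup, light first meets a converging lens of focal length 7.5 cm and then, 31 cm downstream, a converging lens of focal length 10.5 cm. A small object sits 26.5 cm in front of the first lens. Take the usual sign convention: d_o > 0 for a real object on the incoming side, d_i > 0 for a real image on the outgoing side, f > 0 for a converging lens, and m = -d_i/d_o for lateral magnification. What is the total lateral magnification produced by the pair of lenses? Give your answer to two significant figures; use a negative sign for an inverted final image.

Applying the thin-lens equation to the first lens, 1/7.5 = 1/26.5 + 1/d_i1, which gives d_i1 = 10.461 cm.
Its lateral magnification is m_1 = -d_i1/d_o1 = -(10.461)/26.5 = -0.3947.
That image sits 20.539 cm in front of the second lens, so d_o2 = 20.539 cm.
Applying the thin-lens equation again with f_2 = 10.5 cm and d_o2 = 20.539 cm gives d_i2 = 21.482 cm.
m_2 = -(21.482)/(20.539) = -1.0459.
Total m = m_1 x m_2 = (-0.3947)(-1.0459) = 0.4128.

0.41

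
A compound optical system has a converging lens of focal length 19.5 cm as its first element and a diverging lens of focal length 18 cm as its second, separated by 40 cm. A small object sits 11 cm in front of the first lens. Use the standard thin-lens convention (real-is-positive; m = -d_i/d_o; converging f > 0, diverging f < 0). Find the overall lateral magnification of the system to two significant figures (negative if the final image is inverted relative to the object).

First lens: d_i1 = 1/(1/19.5 - 1/11) = -25.235 cm.
m_1 = -(-25.235)/11 = 2.2941.
The intermediate image is virtual, 25.235 cm to the left of lens 1, so d_o2 = L - d_i1 = 40 - (-25.235) = 65.235 cm.
Second lens: d_i2 = 1/(1/(-18) - 1/(65.235)) = -14.107 cm.
m_2 = -(-14.107)/(65.235) = 0.2163.
Total m = m_1 x m_2 = (2.2941)(0.2163) = 0.4961.

0.50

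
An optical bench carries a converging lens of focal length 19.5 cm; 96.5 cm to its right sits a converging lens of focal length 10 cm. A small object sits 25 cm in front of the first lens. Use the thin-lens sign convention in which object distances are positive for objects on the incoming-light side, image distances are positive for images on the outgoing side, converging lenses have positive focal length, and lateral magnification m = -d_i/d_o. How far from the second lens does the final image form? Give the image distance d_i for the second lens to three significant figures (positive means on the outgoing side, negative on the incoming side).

-36.8 cm

Applying the thin-lens equation to the first lens, 1/19.5 = 1/25 + 1/d_i1, which gives d_i1 = 88.636 cm.
That image sits 7.864 cm in front of the second lens, so d_o2 = 7.864 cm.
Applying the thin-lens equation again with f_2 = 10 cm and d_o2 = 7.864 cm gives d_i2 = -36.809 cm.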